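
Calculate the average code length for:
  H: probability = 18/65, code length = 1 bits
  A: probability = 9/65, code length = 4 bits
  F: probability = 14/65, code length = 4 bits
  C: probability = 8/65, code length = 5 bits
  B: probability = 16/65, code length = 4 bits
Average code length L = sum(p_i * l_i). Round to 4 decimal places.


Weighted contributions p_i * l_i:
  H: (18/65) * 1 = 18/65
  A: (9/65) * 4 = 36/65
  F: (14/65) * 4 = 56/65
  C: (8/65) * 5 = 40/65
  B: (16/65) * 4 = 64/65
Sum = (18 + 36 + 56 + 40 + 64)/65 = 214/65

L = 214/65 = 3.2923 bits/symbol


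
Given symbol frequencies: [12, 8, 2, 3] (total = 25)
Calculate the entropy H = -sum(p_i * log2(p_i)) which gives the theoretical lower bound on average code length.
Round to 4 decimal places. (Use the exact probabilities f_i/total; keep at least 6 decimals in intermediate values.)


Per-symbol terms -p_i * log2(p_i) with p_i = f_i/25:
  p = 12/25 = 0.480000: log2(p) = -1.058894, -p*log2(p) = 0.508269
  p = 8/25 = 0.320000: log2(p) = -1.643856, -p*log2(p) = 0.526034
  p = 2/25 = 0.080000: log2(p) = -3.643856, -p*log2(p) = 0.291508
  p = 3/25 = 0.120000: log2(p) = -3.058894, -p*log2(p) = 0.367067
H = 0.508269 + 0.526034 + 0.291508 + 0.367067 = 1.692878

H = 1.6929 bits/symbol


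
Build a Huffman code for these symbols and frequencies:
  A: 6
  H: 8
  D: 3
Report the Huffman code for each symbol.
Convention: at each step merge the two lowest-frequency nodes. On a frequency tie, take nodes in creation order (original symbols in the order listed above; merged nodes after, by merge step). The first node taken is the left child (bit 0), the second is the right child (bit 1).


Huffman tree construction:
Step 1: Merge D(3) + A(6) = 9
Step 2: Merge H(8) + (D+A)(9) = 17
Read each symbol's code off the tree from the root (left child = 0, right child = 1).

Codes:
  A: 11 (length 2)
  H: 0 (length 1)
  D: 10 (length 2)
Average code length: 26/17 = 1.5294 bits/symbol


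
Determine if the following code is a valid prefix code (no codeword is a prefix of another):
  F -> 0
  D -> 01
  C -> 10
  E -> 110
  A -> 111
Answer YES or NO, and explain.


Checking each pair (does one codeword prefix another?):
  F='0' vs D='01': prefix -- VIOLATION

NO -- this is NOT a valid prefix code. F (0) is a prefix of D (01).


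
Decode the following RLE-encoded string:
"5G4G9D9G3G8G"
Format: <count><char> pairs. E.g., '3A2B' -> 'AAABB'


Expanding each <count><char> pair:
  5G -> 'GGGGG'
  4G -> 'GGGG'
  9D -> 'DDDDDDDDD'
  9G -> 'GGGGGGGGG'
  3G -> 'GGG'
  8G -> 'GGGGGGGG'

Decoded = GGGGGGGGGDDDDDDDDDGGGGGGGGGGGGGGGGGGGG


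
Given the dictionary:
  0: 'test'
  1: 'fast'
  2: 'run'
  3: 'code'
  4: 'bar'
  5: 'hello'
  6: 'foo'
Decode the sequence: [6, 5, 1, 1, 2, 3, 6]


Look up each index in the dictionary:
  6 -> 'foo'
  5 -> 'hello'
  1 -> 'fast'
  1 -> 'fast'
  2 -> 'run'
  3 -> 'code'
  6 -> 'foo'

Decoded: "foo hello fast fast run code foo"


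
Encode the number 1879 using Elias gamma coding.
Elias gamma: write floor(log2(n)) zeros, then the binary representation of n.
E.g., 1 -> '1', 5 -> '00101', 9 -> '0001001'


num_bits = floor(log2(1879)) + 1 = 11
leading_zeros = num_bits - 1 = 10
binary(1879) = 11101010111

Elias gamma(1879) = '0000000000' + '11101010111' = 000000000011101010111 (21 bits)


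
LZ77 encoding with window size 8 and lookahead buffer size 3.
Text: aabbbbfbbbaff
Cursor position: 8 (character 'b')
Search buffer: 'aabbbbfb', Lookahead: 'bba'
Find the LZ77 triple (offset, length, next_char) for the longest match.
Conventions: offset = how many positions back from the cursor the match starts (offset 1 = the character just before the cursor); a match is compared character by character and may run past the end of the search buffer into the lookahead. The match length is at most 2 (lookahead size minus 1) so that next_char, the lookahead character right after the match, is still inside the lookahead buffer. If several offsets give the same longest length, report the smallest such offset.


Try each offset into the search buffer:
  offset=1 (pos 7, char 'b'): match length 2
  offset=2 (pos 6, char 'f'): match length 0
  offset=3 (pos 5, char 'b'): match length 1
  offset=4 (pos 4, char 'b'): match length 2
  offset=5 (pos 3, char 'b'): match length 2
  offset=6 (pos 2, char 'b'): match length 2
  offset=7 (pos 1, char 'a'): match length 0
  offset=8 (pos 0, char 'a'): match length 0
Longest match has length 2, found at offsets 1, 4, 5, 6; take the smallest, offset 1.
next_char = character at position 8 + 2 = 10 -> 'a'

Best match: offset=1, length=2 (matching 'bb' starting at position 7)
LZ77 triple: (1, 2, 'a')


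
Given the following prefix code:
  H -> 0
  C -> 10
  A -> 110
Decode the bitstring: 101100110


Decoding step by step:
Bits 10 -> C
Bits 110 -> A
Bits 0 -> H
Bits 110 -> A


Decoded message: CAHA


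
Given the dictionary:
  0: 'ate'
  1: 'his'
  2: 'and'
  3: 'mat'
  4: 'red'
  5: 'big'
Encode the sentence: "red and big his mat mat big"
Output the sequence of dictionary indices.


Look up each word in the dictionary:
  'red' -> 4
  'and' -> 2
  'big' -> 5
  'his' -> 1
  'mat' -> 3
  'mat' -> 3
  'big' -> 5

Encoded: [4, 2, 5, 1, 3, 3, 5]


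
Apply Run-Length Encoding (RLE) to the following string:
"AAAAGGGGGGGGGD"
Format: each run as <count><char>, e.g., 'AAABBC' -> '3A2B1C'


Scanning runs left to right:
  i=0: run of 'A' x 4 -> '4A'
  i=4: run of 'G' x 9 -> '9G'
  i=13: run of 'D' x 1 -> '1D'

RLE = 4A9G1D


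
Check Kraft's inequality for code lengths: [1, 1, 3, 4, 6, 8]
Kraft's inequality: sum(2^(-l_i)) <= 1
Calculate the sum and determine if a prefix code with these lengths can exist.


Sum = 2^(-1) + 2^(-1) + 2^(-3) + 2^(-4) + 2^(-6) + 2^(-8)
    = 0.5 + 0.5 + 0.125 + 0.0625 + 0.015625 + 0.00390625
    = 309/256 = 1.20703125
Since 1.20703125 > 1, Kraft's inequality is NOT satisfied.
A prefix code with these lengths CANNOT exist.

Kraft sum = 1.20703125. Not satisfied.


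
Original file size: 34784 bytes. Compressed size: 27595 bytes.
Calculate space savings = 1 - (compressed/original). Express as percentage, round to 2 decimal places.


ratio = compressed/original = 27595/34784 = 0.793325
savings = 1 - ratio = 1 - 0.793325 = 0.206675
as a percentage: 0.206675 * 100 = 20.67%

Space savings = 1 - 27595/34784 = 20.67%


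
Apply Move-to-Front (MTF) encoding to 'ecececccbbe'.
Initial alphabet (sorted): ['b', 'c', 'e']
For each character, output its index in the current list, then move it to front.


MTF encoding:
'e': index 2 in ['b', 'c', 'e'] -> ['e', 'b', 'c']
'c': index 2 in ['e', 'b', 'c'] -> ['c', 'e', 'b']
'e': index 1 in ['c', 'e', 'b'] -> ['e', 'c', 'b']
'c': index 1 in ['e', 'c', 'b'] -> ['c', 'e', 'b']
'e': index 1 in ['c', 'e', 'b'] -> ['e', 'c', 'b']
'c': index 1 in ['e', 'c', 'b'] -> ['c', 'e', 'b']
'c': index 0 in ['c', 'e', 'b'] -> ['c', 'e', 'b']
'c': index 0 in ['c', 'e', 'b'] -> ['c', 'e', 'b']
'b': index 2 in ['c', 'e', 'b'] -> ['b', 'c', 'e']
'b': index 0 in ['b', 'c', 'e'] -> ['b', 'c', 'e']
'e': index 2 in ['b', 'c', 'e'] -> ['e', 'b', 'c']


Output: [2, 2, 1, 1, 1, 1, 0, 0, 2, 0, 2]


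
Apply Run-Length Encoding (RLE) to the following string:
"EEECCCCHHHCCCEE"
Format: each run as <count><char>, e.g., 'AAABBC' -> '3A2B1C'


Scanning runs left to right:
  i=0: run of 'E' x 3 -> '3E'
  i=3: run of 'C' x 4 -> '4C'
  i=7: run of 'H' x 3 -> '3H'
  i=10: run of 'C' x 3 -> '3C'
  i=13: run of 'E' x 2 -> '2E'

RLE = 3E4C3H3C2E


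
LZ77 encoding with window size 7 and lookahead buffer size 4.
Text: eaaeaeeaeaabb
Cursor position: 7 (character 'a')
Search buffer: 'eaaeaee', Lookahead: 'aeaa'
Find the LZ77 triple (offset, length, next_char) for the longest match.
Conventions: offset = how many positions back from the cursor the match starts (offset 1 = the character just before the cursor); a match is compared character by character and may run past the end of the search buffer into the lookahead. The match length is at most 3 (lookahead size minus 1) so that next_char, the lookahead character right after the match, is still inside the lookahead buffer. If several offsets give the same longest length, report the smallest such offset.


Try each offset into the search buffer:
  offset=1 (pos 6, char 'e'): match length 0
  offset=2 (pos 5, char 'e'): match length 0
  offset=3 (pos 4, char 'a'): match length 2
  offset=4 (pos 3, char 'e'): match length 0
  offset=5 (pos 2, char 'a'): match length 3
  offset=6 (pos 1, char 'a'): match length 1
  offset=7 (pos 0, char 'e'): match length 0
Longest match has length 3 at offset 5.
next_char = character at position 7 + 3 = 10 -> 'a'

Best match: offset=5, length=3 (matching 'aea' starting at position 2)
LZ77 triple: (5, 3, 'a')


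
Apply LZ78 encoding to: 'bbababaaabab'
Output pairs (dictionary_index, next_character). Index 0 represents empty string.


LZ78 encoding steps:
Dictionary: {0: ''}
Step 1: w='' (idx 0), next='b' -> output (0, 'b'), add 'b' as idx 1
Step 2: w='b' (idx 1), next='a' -> output (1, 'a'), add 'ba' as idx 2
Step 3: w='ba' (idx 2), next='b' -> output (2, 'b'), add 'bab' as idx 3
Step 4: w='' (idx 0), next='a' -> output (0, 'a'), add 'a' as idx 4
Step 5: w='a' (idx 4), next='a' -> output (4, 'a'), add 'aa' as idx 5
Step 6: w='bab' (idx 3), end of input -> output (3, '')


Encoded: [(0, 'b'), (1, 'a'), (2, 'b'), (0, 'a'), (4, 'a'), (3, '')]


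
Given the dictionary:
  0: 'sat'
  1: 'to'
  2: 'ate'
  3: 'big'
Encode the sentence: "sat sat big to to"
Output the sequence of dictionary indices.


Look up each word in the dictionary:
  'sat' -> 0
  'sat' -> 0
  'big' -> 3
  'to' -> 1
  'to' -> 1

Encoded: [0, 0, 3, 1, 1]


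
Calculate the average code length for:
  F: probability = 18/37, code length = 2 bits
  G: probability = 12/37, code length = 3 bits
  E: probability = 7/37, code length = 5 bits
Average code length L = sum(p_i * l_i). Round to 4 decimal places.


Weighted contributions p_i * l_i:
  F: (18/37) * 2 = 36/37
  G: (12/37) * 3 = 36/37
  E: (7/37) * 5 = 35/37
Sum = (36 + 36 + 35)/37 = 107/37

L = 107/37 = 2.8919 bits/symbol


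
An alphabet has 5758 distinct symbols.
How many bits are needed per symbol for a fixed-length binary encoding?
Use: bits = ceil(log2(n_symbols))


log2(5758) = 12.4914
Bracket: 2^12 = 4096 < 5758 <= 2^13 = 8192
So ceil(log2(5758)) = 13

bits = ceil(log2(5758)) = ceil(12.4914) = 13 bits


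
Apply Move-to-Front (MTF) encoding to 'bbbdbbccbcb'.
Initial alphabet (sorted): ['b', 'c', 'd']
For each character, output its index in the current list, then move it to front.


MTF encoding:
'b': index 0 in ['b', 'c', 'd'] -> ['b', 'c', 'd']
'b': index 0 in ['b', 'c', 'd'] -> ['b', 'c', 'd']
'b': index 0 in ['b', 'c', 'd'] -> ['b', 'c', 'd']
'd': index 2 in ['b', 'c', 'd'] -> ['d', 'b', 'c']
'b': index 1 in ['d', 'b', 'c'] -> ['b', 'd', 'c']
'b': index 0 in ['b', 'd', 'c'] -> ['b', 'd', 'c']
'c': index 2 in ['b', 'd', 'c'] -> ['c', 'b', 'd']
'c': index 0 in ['c', 'b', 'd'] -> ['c', 'b', 'd']
'b': index 1 in ['c', 'b', 'd'] -> ['b', 'c', 'd']
'c': index 1 in ['b', 'c', 'd'] -> ['c', 'b', 'd']
'b': index 1 in ['c', 'b', 'd'] -> ['b', 'c', 'd']


Output: [0, 0, 0, 2, 1, 0, 2, 0, 1, 1, 1]


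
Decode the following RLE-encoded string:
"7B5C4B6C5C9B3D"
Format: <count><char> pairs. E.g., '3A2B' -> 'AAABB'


Expanding each <count><char> pair:
  7B -> 'BBBBBBB'
  5C -> 'CCCCC'
  4B -> 'BBBB'
  6C -> 'CCCCCC'
  5C -> 'CCCCC'
  9B -> 'BBBBBBBBB'
  3D -> 'DDD'

Decoded = BBBBBBBCCCCCBBBBCCCCCCCCCCCBBBBBBBBBDDD


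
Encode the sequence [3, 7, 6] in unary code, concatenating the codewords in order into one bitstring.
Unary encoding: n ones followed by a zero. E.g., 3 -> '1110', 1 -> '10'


Encode each number as n ones followed by a terminating 0:
  3 -> 1110 (4 bits)
  7 -> 11111110 (8 bits)
  6 -> 1111110 (7 bits)
Total length = 4 + 8 + 7 = 19 bits.

Unary([3, 7, 6]) = 1110111111101111110 (19 bits)


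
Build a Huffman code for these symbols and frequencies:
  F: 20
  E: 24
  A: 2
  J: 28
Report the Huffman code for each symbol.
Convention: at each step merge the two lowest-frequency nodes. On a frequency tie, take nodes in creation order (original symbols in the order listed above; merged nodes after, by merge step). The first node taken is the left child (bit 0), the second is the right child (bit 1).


Huffman tree construction:
Step 1: Merge A(2) + F(20) = 22
Step 2: Merge (A+F)(22) + E(24) = 46
Step 3: Merge J(28) + ((A+F)+E)(46) = 74
Read each symbol's code off the tree from the root (left child = 0, right child = 1).

Codes:
  F: 101 (length 3)
  E: 11 (length 2)
  A: 100 (length 3)
  J: 0 (length 1)
Average code length: 142/74 = 1.9189 bits/symbol


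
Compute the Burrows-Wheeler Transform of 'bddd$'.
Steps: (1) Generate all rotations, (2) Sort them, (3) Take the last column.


Rotations (sorted):
  0: $bddd -> last char: d
  1: bddd$ -> last char: $
  2: d$bdd -> last char: d
  3: dd$bd -> last char: d
  4: ddd$b -> last char: b


BWT = d$ddb


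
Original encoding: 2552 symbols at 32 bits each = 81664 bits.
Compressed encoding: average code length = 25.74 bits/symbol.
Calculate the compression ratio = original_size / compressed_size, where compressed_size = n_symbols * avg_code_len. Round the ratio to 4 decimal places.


original_size = n_symbols * orig_bits = 2552 * 32 = 81664 bits
compressed_size = n_symbols * avg_code_len = 2552 * 25.74 = 65688.48 bits
ratio = original_size / compressed_size = 81664 / 65688.48 = 1.2432

Compression ratio = 1.2432


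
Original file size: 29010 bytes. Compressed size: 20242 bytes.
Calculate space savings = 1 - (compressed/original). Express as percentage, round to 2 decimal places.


ratio = compressed/original = 20242/29010 = 0.697759
savings = 1 - ratio = 1 - 0.697759 = 0.302241
as a percentage: 0.302241 * 100 = 30.22%

Space savings = 1 - 20242/29010 = 30.22%


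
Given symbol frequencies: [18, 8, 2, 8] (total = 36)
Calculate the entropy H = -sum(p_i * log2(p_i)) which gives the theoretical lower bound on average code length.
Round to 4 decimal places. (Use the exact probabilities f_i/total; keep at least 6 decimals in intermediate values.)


Per-symbol terms -p_i * log2(p_i) with p_i = f_i/36:
  p = 18/36 = 0.500000: log2(p) = -1.000000, -p*log2(p) = 0.500000
  p = 8/36 = 0.222222: log2(p) = -2.169925, -p*log2(p) = 0.482206
  p = 2/36 = 0.055556: log2(p) = -4.169925, -p*log2(p) = 0.231663
  p = 8/36 = 0.222222: log2(p) = -2.169925, -p*log2(p) = 0.482206
H = 0.500000 + 0.482206 + 0.231663 + 0.482206 = 1.696075

H = 1.6961 bits/symbol


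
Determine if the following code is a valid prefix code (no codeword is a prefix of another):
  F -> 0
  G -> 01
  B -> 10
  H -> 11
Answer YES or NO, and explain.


Checking each pair (does one codeword prefix another?):
  F='0' vs G='01': prefix -- VIOLATION

NO -- this is NOT a valid prefix code. F (0) is a prefix of G (01).


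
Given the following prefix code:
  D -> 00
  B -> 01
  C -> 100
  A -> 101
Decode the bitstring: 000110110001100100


Decoding step by step:
Bits 00 -> D
Bits 01 -> B
Bits 101 -> A
Bits 100 -> C
Bits 01 -> B
Bits 100 -> C
Bits 100 -> C


Decoded message: DBACBCC


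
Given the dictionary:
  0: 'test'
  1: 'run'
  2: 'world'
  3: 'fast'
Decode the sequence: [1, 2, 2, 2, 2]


Look up each index in the dictionary:
  1 -> 'run'
  2 -> 'world'
  2 -> 'world'
  2 -> 'world'
  2 -> 'world'

Decoded: "run world world world world"


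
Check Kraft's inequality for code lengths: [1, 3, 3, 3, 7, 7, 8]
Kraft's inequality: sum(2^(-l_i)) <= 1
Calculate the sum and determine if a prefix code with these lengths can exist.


Sum = 2^(-1) + 2^(-3) + 2^(-3) + 2^(-3) + 2^(-7) + 2^(-7) + 2^(-8)
    = 0.5 + 0.125 + 0.125 + 0.125 + 0.0078125 + 0.0078125 + 0.00390625
    = 229/256 = 0.89453125
Since 0.89453125 <= 1, Kraft's inequality IS satisfied.
A prefix code with these lengths CAN exist.

Kraft sum = 0.89453125. Satisfied.


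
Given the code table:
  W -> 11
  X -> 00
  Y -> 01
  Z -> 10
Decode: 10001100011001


Decoding:
10 -> Z
00 -> X
11 -> W
00 -> X
01 -> Y
10 -> Z
01 -> Y


Result: ZXWXYZY


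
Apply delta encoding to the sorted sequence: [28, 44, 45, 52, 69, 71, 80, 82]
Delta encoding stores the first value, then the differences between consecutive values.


First value: 28
Deltas:
  44 - 28 = 16
  45 - 44 = 1
  52 - 45 = 7
  69 - 52 = 17
  71 - 69 = 2
  80 - 71 = 9
  82 - 80 = 2


Delta encoded: [28, 16, 1, 7, 17, 2, 9, 2]


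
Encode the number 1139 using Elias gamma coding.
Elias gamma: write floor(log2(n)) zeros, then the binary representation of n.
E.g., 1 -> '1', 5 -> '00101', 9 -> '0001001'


num_bits = floor(log2(1139)) + 1 = 11
leading_zeros = num_bits - 1 = 10
binary(1139) = 10001110011

Elias gamma(1139) = '0000000000' + '10001110011' = 000000000010001110011 (21 bits)


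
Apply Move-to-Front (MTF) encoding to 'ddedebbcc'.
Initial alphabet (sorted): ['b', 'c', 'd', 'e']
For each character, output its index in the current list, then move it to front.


MTF encoding:
'd': index 2 in ['b', 'c', 'd', 'e'] -> ['d', 'b', 'c', 'e']
'd': index 0 in ['d', 'b', 'c', 'e'] -> ['d', 'b', 'c', 'e']
'e': index 3 in ['d', 'b', 'c', 'e'] -> ['e', 'd', 'b', 'c']
'd': index 1 in ['e', 'd', 'b', 'c'] -> ['d', 'e', 'b', 'c']
'e': index 1 in ['d', 'e', 'b', 'c'] -> ['e', 'd', 'b', 'c']
'b': index 2 in ['e', 'd', 'b', 'c'] -> ['b', 'e', 'd', 'c']
'b': index 0 in ['b', 'e', 'd', 'c'] -> ['b', 'e', 'd', 'c']
'c': index 3 in ['b', 'e', 'd', 'c'] -> ['c', 'b', 'e', 'd']
'c': index 0 in ['c', 'b', 'e', 'd'] -> ['c', 'b', 'e', 'd']


Output: [2, 0, 3, 1, 1, 2, 0, 3, 0]


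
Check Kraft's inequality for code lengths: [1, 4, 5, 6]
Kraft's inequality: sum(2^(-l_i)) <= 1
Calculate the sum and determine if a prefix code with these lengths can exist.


Sum = 2^(-1) + 2^(-4) + 2^(-5) + 2^(-6)
    = 0.5 + 0.0625 + 0.03125 + 0.015625
    = 39/64 = 0.609375
Since 0.609375 <= 1, Kraft's inequality IS satisfied.
A prefix code with these lengths CAN exist.

Kraft sum = 0.609375. Satisfied.


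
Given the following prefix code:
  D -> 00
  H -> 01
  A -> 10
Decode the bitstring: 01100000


Decoding step by step:
Bits 01 -> H
Bits 10 -> A
Bits 00 -> D
Bits 00 -> D


Decoded message: HADD


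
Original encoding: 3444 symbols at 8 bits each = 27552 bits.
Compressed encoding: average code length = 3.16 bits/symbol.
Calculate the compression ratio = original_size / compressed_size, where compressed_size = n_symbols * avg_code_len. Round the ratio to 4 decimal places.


original_size = n_symbols * orig_bits = 3444 * 8 = 27552 bits
compressed_size = n_symbols * avg_code_len = 3444 * 3.16 = 10883.04 bits
ratio = original_size / compressed_size = 27552 / 10883.04 = 2.5316

Compression ratio = 2.5316


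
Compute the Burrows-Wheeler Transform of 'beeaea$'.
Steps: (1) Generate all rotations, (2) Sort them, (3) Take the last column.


Rotations (sorted):
  0: $beeaea -> last char: a
  1: a$beeae -> last char: e
  2: aea$bee -> last char: e
  3: beeaea$ -> last char: $
  4: ea$beea -> last char: a
  5: eaea$be -> last char: e
  6: eeaea$b -> last char: b


BWT = aee$aeb


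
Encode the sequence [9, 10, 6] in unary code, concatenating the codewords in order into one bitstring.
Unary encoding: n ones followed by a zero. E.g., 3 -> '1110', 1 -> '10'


Encode each number as n ones followed by a terminating 0:
  9 -> 1111111110 (10 bits)
  10 -> 11111111110 (11 bits)
  6 -> 1111110 (7 bits)
Total length = 10 + 11 + 7 = 28 bits.

Unary([9, 10, 6]) = 1111111110111111111101111110 (28 bits)


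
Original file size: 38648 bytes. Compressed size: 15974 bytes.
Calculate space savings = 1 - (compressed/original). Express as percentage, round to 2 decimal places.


ratio = compressed/original = 15974/38648 = 0.41332
savings = 1 - ratio = 1 - 0.41332 = 0.58668
as a percentage: 0.58668 * 100 = 58.67%

Space savings = 1 - 15974/38648 = 58.67%


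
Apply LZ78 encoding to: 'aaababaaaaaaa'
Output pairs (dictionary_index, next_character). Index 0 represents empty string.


LZ78 encoding steps:
Dictionary: {0: ''}
Step 1: w='' (idx 0), next='a' -> output (0, 'a'), add 'a' as idx 1
Step 2: w='a' (idx 1), next='a' -> output (1, 'a'), add 'aa' as idx 2
Step 3: w='' (idx 0), next='b' -> output (0, 'b'), add 'b' as idx 3
Step 4: w='a' (idx 1), next='b' -> output (1, 'b'), add 'ab' as idx 4
Step 5: w='aa' (idx 2), next='a' -> output (2, 'a'), add 'aaa' as idx 5
Step 6: w='aaa' (idx 5), next='a' -> output (5, 'a'), add 'aaaa' as idx 6


Encoded: [(0, 'a'), (1, 'a'), (0, 'b'), (1, 'b'), (2, 'a'), (5, 'a')]


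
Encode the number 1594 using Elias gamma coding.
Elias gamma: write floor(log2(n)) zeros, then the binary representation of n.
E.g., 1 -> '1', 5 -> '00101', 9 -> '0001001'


num_bits = floor(log2(1594)) + 1 = 11
leading_zeros = num_bits - 1 = 10
binary(1594) = 11000111010

Elias gamma(1594) = '0000000000' + '11000111010' = 000000000011000111010 (21 bits)


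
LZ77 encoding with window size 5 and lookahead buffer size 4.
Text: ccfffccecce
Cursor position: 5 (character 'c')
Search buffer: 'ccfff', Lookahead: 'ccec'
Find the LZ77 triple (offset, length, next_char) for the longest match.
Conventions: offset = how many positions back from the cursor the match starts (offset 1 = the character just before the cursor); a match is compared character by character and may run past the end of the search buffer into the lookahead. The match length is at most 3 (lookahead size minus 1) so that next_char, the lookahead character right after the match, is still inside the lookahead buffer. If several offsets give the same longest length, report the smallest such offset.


Try each offset into the search buffer:
  offset=1 (pos 4, char 'f'): match length 0
  offset=2 (pos 3, char 'f'): match length 0
  offset=3 (pos 2, char 'f'): match length 0
  offset=4 (pos 1, char 'c'): match length 1
  offset=5 (pos 0, char 'c'): match length 2
Longest match has length 2 at offset 5.
next_char = character at position 5 + 2 = 7 -> 'e'

Best match: offset=5, length=2 (matching 'cc' starting at position 0)
LZ77 triple: (5, 2, 'e')


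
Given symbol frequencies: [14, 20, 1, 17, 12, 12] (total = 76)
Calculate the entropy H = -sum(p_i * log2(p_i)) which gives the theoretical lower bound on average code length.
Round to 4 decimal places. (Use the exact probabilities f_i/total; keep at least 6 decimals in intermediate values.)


Per-symbol terms -p_i * log2(p_i) with p_i = f_i/76:
  p = 14/76 = 0.184211: log2(p) = -2.440573, -p*log2(p) = 0.449579
  p = 20/76 = 0.263158: log2(p) = -1.925999, -p*log2(p) = 0.506842
  p = 1/76 = 0.013158: log2(p) = -6.247928, -p*log2(p) = 0.082210
  p = 17/76 = 0.223684: log2(p) = -2.160465, -p*log2(p) = 0.483262
  p = 12/76 = 0.157895: log2(p) = -2.662965, -p*log2(p) = 0.420468
  p = 12/76 = 0.157895: log2(p) = -2.662965, -p*log2(p) = 0.420468
H = 0.449579 + 0.506842 + 0.082210 + 0.483262 + 0.420468 + 0.420468 = 2.362829

H = 2.3628 bits/symbol


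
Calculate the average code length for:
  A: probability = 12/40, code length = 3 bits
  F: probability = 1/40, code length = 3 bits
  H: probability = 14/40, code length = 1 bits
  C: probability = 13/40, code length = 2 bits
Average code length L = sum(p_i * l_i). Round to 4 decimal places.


Weighted contributions p_i * l_i:
  A: (12/40) * 3 = 36/40
  F: (1/40) * 3 = 3/40
  H: (14/40) * 1 = 14/40
  C: (13/40) * 2 = 26/40
Sum = (36 + 3 + 14 + 26)/40 = 79/40

L = 79/40 = 1.9750 bits/symbol


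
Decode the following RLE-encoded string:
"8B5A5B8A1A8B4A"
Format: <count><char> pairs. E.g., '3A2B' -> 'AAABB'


Expanding each <count><char> pair:
  8B -> 'BBBBBBBB'
  5A -> 'AAAAA'
  5B -> 'BBBBB'
  8A -> 'AAAAAAAA'
  1A -> 'A'
  8B -> 'BBBBBBBB'
  4A -> 'AAAA'

Decoded = BBBBBBBBAAAAABBBBBAAAAAAAAABBBBBBBBAAAA


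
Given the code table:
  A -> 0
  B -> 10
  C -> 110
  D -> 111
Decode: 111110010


Decoding:
111 -> D
110 -> C
0 -> A
10 -> B


Result: DCAB


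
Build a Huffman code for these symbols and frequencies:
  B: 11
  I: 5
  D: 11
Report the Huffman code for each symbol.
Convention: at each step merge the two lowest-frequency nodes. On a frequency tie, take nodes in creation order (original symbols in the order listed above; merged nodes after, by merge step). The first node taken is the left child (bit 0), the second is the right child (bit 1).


Huffman tree construction:
Step 1: Merge I(5) + B(11) = 16
Step 2: Merge D(11) + (I+B)(16) = 27
Read each symbol's code off the tree from the root (left child = 0, right child = 1).

Codes:
  B: 11 (length 2)
  I: 10 (length 2)
  D: 0 (length 1)
Average code length: 43/27 = 1.5926 bits/symbol


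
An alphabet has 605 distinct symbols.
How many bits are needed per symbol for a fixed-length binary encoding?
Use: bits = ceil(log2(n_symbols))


log2(605) = 9.2408
Bracket: 2^9 = 512 < 605 <= 2^10 = 1024
So ceil(log2(605)) = 10

bits = ceil(log2(605)) = ceil(9.2408) = 10 bits


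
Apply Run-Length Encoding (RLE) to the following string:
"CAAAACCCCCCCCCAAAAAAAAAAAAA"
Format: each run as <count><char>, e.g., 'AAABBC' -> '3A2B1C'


Scanning runs left to right:
  i=0: run of 'C' x 1 -> '1C'
  i=1: run of 'A' x 4 -> '4A'
  i=5: run of 'C' x 9 -> '9C'
  i=14: run of 'A' x 13 -> '13A'

RLE = 1C4A9C13A


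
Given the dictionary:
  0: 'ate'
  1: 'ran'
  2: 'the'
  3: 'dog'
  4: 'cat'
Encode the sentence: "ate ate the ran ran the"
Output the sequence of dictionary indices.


Look up each word in the dictionary:
  'ate' -> 0
  'ate' -> 0
  'the' -> 2
  'ran' -> 1
  'ran' -> 1
  'the' -> 2

Encoded: [0, 0, 2, 1, 1, 2]


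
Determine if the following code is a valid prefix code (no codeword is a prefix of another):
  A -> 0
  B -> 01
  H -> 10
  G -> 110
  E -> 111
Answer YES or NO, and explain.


Checking each pair (does one codeword prefix another?):
  A='0' vs B='01': prefix -- VIOLATION

NO -- this is NOT a valid prefix code. A (0) is a prefix of B (01).


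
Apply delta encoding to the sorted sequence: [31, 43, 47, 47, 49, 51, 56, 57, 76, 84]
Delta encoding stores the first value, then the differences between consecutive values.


First value: 31
Deltas:
  43 - 31 = 12
  47 - 43 = 4
  47 - 47 = 0
  49 - 47 = 2
  51 - 49 = 2
  56 - 51 = 5
  57 - 56 = 1
  76 - 57 = 19
  84 - 76 = 8


Delta encoded: [31, 12, 4, 0, 2, 2, 5, 1, 19, 8]


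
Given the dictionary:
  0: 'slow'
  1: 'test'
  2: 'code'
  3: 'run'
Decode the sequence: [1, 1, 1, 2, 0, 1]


Look up each index in the dictionary:
  1 -> 'test'
  1 -> 'test'
  1 -> 'test'
  2 -> 'code'
  0 -> 'slow'
  1 -> 'test'

Decoded: "test test test code slow test"


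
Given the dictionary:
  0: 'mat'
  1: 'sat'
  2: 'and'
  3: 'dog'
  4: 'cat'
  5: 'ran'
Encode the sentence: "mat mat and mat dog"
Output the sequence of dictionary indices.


Look up each word in the dictionary:
  'mat' -> 0
  'mat' -> 0
  'and' -> 2
  'mat' -> 0
  'dog' -> 3

Encoded: [0, 0, 2, 0, 3]


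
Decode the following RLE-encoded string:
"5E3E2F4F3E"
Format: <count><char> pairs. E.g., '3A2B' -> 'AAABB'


Expanding each <count><char> pair:
  5E -> 'EEEEE'
  3E -> 'EEE'
  2F -> 'FF'
  4F -> 'FFFF'
  3E -> 'EEE'

Decoded = EEEEEEEEFFFFFFEEE


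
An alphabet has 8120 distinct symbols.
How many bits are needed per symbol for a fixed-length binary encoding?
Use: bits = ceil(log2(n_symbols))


log2(8120) = 12.9873
Bracket: 2^12 = 4096 < 8120 <= 2^13 = 8192
So ceil(log2(8120)) = 13

bits = ceil(log2(8120)) = ceil(12.9873) = 13 bits


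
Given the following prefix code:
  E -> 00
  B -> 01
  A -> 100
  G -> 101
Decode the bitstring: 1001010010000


Decoding step by step:
Bits 100 -> A
Bits 101 -> G
Bits 00 -> E
Bits 100 -> A
Bits 00 -> E


Decoded message: AGEAE


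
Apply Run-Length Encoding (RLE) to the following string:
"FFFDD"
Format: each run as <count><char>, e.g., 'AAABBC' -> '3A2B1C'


Scanning runs left to right:
  i=0: run of 'F' x 3 -> '3F'
  i=3: run of 'D' x 2 -> '2D'

RLE = 3F2D


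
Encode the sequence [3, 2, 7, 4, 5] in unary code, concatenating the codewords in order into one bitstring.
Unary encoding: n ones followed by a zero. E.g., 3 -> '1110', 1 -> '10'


Encode each number as n ones followed by a terminating 0:
  3 -> 1110 (4 bits)
  2 -> 110 (3 bits)
  7 -> 11111110 (8 bits)
  4 -> 11110 (5 bits)
  5 -> 111110 (6 bits)
Total length = 4 + 3 + 8 + 5 + 6 = 26 bits.

Unary([3, 2, 7, 4, 5]) = 11101101111111011110111110 (26 bits)


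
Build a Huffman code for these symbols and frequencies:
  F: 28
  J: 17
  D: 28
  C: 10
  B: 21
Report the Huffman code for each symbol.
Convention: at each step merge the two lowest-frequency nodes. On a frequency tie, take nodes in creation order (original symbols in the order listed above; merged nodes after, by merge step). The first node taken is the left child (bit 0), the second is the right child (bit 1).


Huffman tree construction:
Step 1: Merge C(10) + J(17) = 27
Step 2: Merge B(21) + (C+J)(27) = 48
Step 3: Merge F(28) + D(28) = 56
Step 4: Merge (B+(C+J))(48) + (F+D)(56) = 104
Read each symbol's code off the tree from the root (left child = 0, right child = 1).

Codes:
  F: 10 (length 2)
  J: 011 (length 3)
  D: 11 (length 2)
  C: 010 (length 3)
  B: 00 (length 2)
Average code length: 235/104 = 2.2596 bits/symbol


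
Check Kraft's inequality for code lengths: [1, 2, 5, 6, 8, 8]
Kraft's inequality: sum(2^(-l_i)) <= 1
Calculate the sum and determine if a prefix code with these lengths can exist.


Sum = 2^(-1) + 2^(-2) + 2^(-5) + 2^(-6) + 2^(-8) + 2^(-8)
    = 0.5 + 0.25 + 0.03125 + 0.015625 + 0.00390625 + 0.00390625
    = 206/256 = 0.8046875
Since 0.8046875 <= 1, Kraft's inequality IS satisfied.
A prefix code with these lengths CAN exist.

Kraft sum = 0.8046875. Satisfied.


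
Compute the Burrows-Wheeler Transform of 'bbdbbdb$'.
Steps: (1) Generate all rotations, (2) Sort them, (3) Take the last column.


Rotations (sorted):
  0: $bbdbbdb -> last char: b
  1: b$bbdbbd -> last char: d
  2: bbdb$bbd -> last char: d
  3: bbdbbdb$ -> last char: $
  4: bdb$bbdb -> last char: b
  5: bdbbdb$b -> last char: b
  6: db$bbdbb -> last char: b
  7: dbbdb$bb -> last char: b


BWT = bdd$bbbb


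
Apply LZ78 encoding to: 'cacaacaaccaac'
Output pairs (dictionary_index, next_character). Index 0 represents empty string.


LZ78 encoding steps:
Dictionary: {0: ''}
Step 1: w='' (idx 0), next='c' -> output (0, 'c'), add 'c' as idx 1
Step 2: w='' (idx 0), next='a' -> output (0, 'a'), add 'a' as idx 2
Step 3: w='c' (idx 1), next='a' -> output (1, 'a'), add 'ca' as idx 3
Step 4: w='a' (idx 2), next='c' -> output (2, 'c'), add 'ac' as idx 4
Step 5: w='a' (idx 2), next='a' -> output (2, 'a'), add 'aa' as idx 5
Step 6: w='c' (idx 1), next='c' -> output (1, 'c'), add 'cc' as idx 6
Step 7: w='aa' (idx 5), next='c' -> output (5, 'c'), add 'aac' as idx 7


Encoded: [(0, 'c'), (0, 'a'), (1, 'a'), (2, 'c'), (2, 'a'), (1, 'c'), (5, 'c')]


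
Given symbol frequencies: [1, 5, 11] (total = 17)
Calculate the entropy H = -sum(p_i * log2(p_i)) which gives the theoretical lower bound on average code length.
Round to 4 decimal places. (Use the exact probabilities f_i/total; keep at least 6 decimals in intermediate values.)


Per-symbol terms -p_i * log2(p_i) with p_i = f_i/17:
  p = 1/17 = 0.058824: log2(p) = -4.087463, -p*log2(p) = 0.240439
  p = 5/17 = 0.294118: log2(p) = -1.765535, -p*log2(p) = 0.519275
  p = 11/17 = 0.647059: log2(p) = -0.628031, -p*log2(p) = 0.406373
H = 0.240439 + 0.519275 + 0.406373 = 1.166087

H = 1.1661 bits/symbol


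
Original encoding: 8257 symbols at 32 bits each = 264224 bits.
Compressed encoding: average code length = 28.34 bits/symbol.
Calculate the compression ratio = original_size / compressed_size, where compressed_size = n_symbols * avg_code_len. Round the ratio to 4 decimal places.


original_size = n_symbols * orig_bits = 8257 * 32 = 264224 bits
compressed_size = n_symbols * avg_code_len = 8257 * 28.34 = 234003.38 bits
ratio = original_size / compressed_size = 264224 / 234003.38 = 1.1291

Compression ratio = 1.1291


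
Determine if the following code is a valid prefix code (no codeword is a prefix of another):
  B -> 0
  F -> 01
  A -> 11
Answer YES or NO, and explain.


Checking each pair (does one codeword prefix another?):
  B='0' vs F='01': prefix -- VIOLATION

NO -- this is NOT a valid prefix code. B (0) is a prefix of F (01).


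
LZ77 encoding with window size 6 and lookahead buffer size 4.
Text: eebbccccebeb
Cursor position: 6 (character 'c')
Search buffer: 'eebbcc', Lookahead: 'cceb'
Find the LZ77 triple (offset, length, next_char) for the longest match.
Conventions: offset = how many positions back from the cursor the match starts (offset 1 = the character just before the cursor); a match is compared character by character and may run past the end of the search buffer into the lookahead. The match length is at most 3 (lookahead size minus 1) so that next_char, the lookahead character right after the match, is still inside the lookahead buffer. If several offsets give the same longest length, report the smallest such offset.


Try each offset into the search buffer:
  offset=1 (pos 5, char 'c'): match length 2
  offset=2 (pos 4, char 'c'): match length 2
  offset=3 (pos 3, char 'b'): match length 0
  offset=4 (pos 2, char 'b'): match length 0
  offset=5 (pos 1, char 'e'): match length 0
  offset=6 (pos 0, char 'e'): match length 0
Longest match has length 2, found at offsets 1, 2; take the smallest, offset 1.
next_char = character at position 6 + 2 = 8 -> 'e'

Best match: offset=1, length=2 (matching 'cc' starting at position 5)
LZ77 triple: (1, 2, 'e')


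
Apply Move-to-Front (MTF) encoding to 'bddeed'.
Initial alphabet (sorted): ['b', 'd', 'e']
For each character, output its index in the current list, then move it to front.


MTF encoding:
'b': index 0 in ['b', 'd', 'e'] -> ['b', 'd', 'e']
'd': index 1 in ['b', 'd', 'e'] -> ['d', 'b', 'e']
'd': index 0 in ['d', 'b', 'e'] -> ['d', 'b', 'e']
'e': index 2 in ['d', 'b', 'e'] -> ['e', 'd', 'b']
'e': index 0 in ['e', 'd', 'b'] -> ['e', 'd', 'b']
'd': index 1 in ['e', 'd', 'b'] -> ['d', 'e', 'b']


Output: [0, 1, 0, 2, 0, 1]


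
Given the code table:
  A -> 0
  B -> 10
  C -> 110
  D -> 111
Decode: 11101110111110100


Decoding:
111 -> D
0 -> A
111 -> D
0 -> A
111 -> D
110 -> C
10 -> B
0 -> A


Result: DADADCBA


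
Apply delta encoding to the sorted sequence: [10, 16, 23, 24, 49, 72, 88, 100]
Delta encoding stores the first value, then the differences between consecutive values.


First value: 10
Deltas:
  16 - 10 = 6
  23 - 16 = 7
  24 - 23 = 1
  49 - 24 = 25
  72 - 49 = 23
  88 - 72 = 16
  100 - 88 = 12


Delta encoded: [10, 6, 7, 1, 25, 23, 16, 12]


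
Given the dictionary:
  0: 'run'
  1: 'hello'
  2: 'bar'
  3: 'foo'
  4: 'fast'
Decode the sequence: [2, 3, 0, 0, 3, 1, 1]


Look up each index in the dictionary:
  2 -> 'bar'
  3 -> 'foo'
  0 -> 'run'
  0 -> 'run'
  3 -> 'foo'
  1 -> 'hello'
  1 -> 'hello'

Decoded: "bar foo run run foo hello hello"


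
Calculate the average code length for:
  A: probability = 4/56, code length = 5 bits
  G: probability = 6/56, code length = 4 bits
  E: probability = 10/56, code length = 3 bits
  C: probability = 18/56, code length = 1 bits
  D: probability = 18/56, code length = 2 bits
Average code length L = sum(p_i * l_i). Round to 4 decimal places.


Weighted contributions p_i * l_i:
  A: (4/56) * 5 = 20/56
  G: (6/56) * 4 = 24/56
  E: (10/56) * 3 = 30/56
  C: (18/56) * 1 = 18/56
  D: (18/56) * 2 = 36/56
Sum = (20 + 24 + 30 + 18 + 36)/56 = 128/56

L = 128/56 = 2.2857 bits/symbol


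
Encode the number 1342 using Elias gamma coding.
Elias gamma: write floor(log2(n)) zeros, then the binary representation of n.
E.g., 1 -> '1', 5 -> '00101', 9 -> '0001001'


num_bits = floor(log2(1342)) + 1 = 11
leading_zeros = num_bits - 1 = 10
binary(1342) = 10100111110

Elias gamma(1342) = '0000000000' + '10100111110' = 000000000010100111110 (21 bits)


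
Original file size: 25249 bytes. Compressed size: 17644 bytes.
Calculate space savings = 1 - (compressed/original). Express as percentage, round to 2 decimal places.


ratio = compressed/original = 17644/25249 = 0.6988
savings = 1 - ratio = 1 - 0.6988 = 0.3012
as a percentage: 0.3012 * 100 = 30.12%

Space savings = 1 - 17644/25249 = 30.12%


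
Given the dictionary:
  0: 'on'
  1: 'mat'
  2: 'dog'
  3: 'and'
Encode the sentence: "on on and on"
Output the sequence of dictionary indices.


Look up each word in the dictionary:
  'on' -> 0
  'on' -> 0
  'and' -> 3
  'on' -> 0

Encoded: [0, 0, 3, 0]


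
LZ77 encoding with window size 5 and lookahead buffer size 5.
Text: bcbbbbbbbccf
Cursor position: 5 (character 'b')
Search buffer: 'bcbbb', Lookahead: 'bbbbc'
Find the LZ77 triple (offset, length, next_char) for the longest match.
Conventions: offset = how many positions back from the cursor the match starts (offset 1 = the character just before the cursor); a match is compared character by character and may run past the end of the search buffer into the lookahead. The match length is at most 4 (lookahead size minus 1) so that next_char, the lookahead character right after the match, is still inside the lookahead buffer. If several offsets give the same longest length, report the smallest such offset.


Try each offset into the search buffer:
  offset=1 (pos 4, char 'b'): match length 4
  offset=2 (pos 3, char 'b'): match length 4
  offset=3 (pos 2, char 'b'): match length 4
  offset=4 (pos 1, char 'c'): match length 0
  offset=5 (pos 0, char 'b'): match length 1
Longest match has length 4, found at offsets 1, 2, 3; take the smallest, offset 1.
next_char = character at position 5 + 4 = 9 -> 'c'

Best match: offset=1, length=4 (matching 'bbbb' starting at position 4)
LZ77 triple: (1, 4, 'c')


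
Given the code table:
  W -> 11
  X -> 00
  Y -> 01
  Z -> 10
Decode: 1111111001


Decoding:
11 -> W
11 -> W
11 -> W
10 -> Z
01 -> Y


Result: WWWZY


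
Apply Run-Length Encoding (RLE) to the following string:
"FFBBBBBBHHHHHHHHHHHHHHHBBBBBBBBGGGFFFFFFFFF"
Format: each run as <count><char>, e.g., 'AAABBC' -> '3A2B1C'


Scanning runs left to right:
  i=0: run of 'F' x 2 -> '2F'
  i=2: run of 'B' x 6 -> '6B'
  i=8: run of 'H' x 15 -> '15H'
  i=23: run of 'B' x 8 -> '8B'
  i=31: run of 'G' x 3 -> '3G'
  i=34: run of 'F' x 9 -> '9F'

RLE = 2F6B15H8B3G9F


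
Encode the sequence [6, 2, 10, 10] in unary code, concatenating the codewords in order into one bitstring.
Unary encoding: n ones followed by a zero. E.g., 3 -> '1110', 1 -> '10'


Encode each number as n ones followed by a terminating 0:
  6 -> 1111110 (7 bits)
  2 -> 110 (3 bits)
  10 -> 11111111110 (11 bits)
  10 -> 11111111110 (11 bits)
Total length = 7 + 3 + 11 + 11 = 32 bits.

Unary([6, 2, 10, 10]) = 11111101101111111111011111111110 (32 bits)


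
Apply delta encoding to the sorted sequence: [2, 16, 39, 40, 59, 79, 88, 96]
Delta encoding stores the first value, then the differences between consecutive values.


First value: 2
Deltas:
  16 - 2 = 14
  39 - 16 = 23
  40 - 39 = 1
  59 - 40 = 19
  79 - 59 = 20
  88 - 79 = 9
  96 - 88 = 8


Delta encoded: [2, 14, 23, 1, 19, 20, 9, 8]


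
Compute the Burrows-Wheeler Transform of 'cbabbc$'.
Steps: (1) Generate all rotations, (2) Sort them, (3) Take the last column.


Rotations (sorted):
  0: $cbabbc -> last char: c
  1: abbc$cb -> last char: b
  2: babbc$c -> last char: c
  3: bbc$cba -> last char: a
  4: bc$cbab -> last char: b
  5: c$cbabb -> last char: b
  6: cbabbc$ -> last char: $


BWT = cbcabb$


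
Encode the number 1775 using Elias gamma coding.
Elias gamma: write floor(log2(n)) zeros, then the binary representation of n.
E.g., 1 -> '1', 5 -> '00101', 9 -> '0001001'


num_bits = floor(log2(1775)) + 1 = 11
leading_zeros = num_bits - 1 = 10
binary(1775) = 11011101111

Elias gamma(1775) = '0000000000' + '11011101111' = 000000000011011101111 (21 bits)


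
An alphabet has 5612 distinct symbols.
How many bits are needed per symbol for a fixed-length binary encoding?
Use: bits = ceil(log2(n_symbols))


log2(5612) = 12.4543
Bracket: 2^12 = 4096 < 5612 <= 2^13 = 8192
So ceil(log2(5612)) = 13

bits = ceil(log2(5612)) = ceil(12.4543) = 13 bits
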